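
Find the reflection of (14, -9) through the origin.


Reflection through origin: (x, y) -> (-x, -y)
(14, -9) -> (-14, 9)

(-14, 9)


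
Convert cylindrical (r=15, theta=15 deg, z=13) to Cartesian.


x = 15 * cos(15) = 14.4889
y = 15 * sin(15) = 3.8823
z = 13

(14.4889, 3.8823, 13)


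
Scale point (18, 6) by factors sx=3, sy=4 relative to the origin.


Scaling: (x*sx, y*sy) = (18*3, 6*4) = (54, 24)

(54, 24)


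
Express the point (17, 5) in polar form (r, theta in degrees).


r = sqrt(17^2 + 5^2) = 17.72
theta = atan2(5, 17) = 16.3895 degrees

r = 17.72, theta = 16.3895 degrees


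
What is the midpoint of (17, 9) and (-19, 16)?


Midpoint = ((17+-19)/2, (9+16)/2) = (-1, 12.5)

(-1, 12.5)


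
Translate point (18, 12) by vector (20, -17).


Translation: (x+dx, y+dy) = (18+20, 12+-17) = (38, -5)

(38, -5)


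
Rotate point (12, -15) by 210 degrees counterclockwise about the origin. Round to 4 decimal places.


x' = 12*cos(210) - -15*sin(210) = -17.8923
y' = 12*sin(210) + -15*cos(210) = 6.9904

(-17.8923, 6.9904)


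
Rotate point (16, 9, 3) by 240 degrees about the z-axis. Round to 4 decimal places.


x' = 16*cos(240) - 9*sin(240) = -0.2058
y' = 16*sin(240) + 9*cos(240) = -18.3564
z' = 3

(-0.2058, -18.3564, 3)


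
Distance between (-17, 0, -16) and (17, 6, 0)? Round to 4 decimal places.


d = sqrt((17--17)^2 + (6-0)^2 + (0--16)^2) = 38.0526

38.0526


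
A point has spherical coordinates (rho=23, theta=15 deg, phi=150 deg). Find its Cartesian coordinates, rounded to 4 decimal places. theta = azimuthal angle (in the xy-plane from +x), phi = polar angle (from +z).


x = 23 * sin(150) * cos(15) = 11.1081
y = 23 * sin(150) * sin(15) = 2.9764
z = 23 * cos(150) = -19.9186

(11.1081, 2.9764, -19.9186)


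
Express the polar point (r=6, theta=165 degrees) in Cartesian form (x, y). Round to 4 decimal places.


x = 6 * cos(165) = -5.7956
y = 6 * sin(165) = 1.5529

(-5.7956, 1.5529)


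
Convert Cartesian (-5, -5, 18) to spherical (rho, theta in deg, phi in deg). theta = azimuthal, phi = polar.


rho = sqrt((-5)^2 + (-5)^2 + 18^2) = 19.3391
theta = atan2(-5, -5) = 225 deg
phi = acos(18/19.3391) = 21.4467 deg

rho = 19.3391, theta = 225 deg, phi = 21.4467 deg


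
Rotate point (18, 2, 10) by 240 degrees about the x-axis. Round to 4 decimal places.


x' = 18
y' = 2*cos(240) - 10*sin(240) = 7.6603
z' = 2*sin(240) + 10*cos(240) = -6.7321

(18, 7.6603, -6.7321)


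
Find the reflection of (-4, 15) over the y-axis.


Reflection across y-axis: (x, y) -> (-x, y)
(-4, 15) -> (4, 15)

(4, 15)


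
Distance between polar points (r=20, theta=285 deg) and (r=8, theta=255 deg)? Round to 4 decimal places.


d = sqrt(r1^2 + r2^2 - 2*r1*r2*cos(t2-t1))
d = sqrt(20^2 + 8^2 - 2*20*8*cos(255-285)) = 13.6701

13.6701


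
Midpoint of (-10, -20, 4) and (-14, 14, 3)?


Midpoint = ((-10+-14)/2, (-20+14)/2, (4+3)/2) = (-12, -3, 3.5)

(-12, -3, 3.5)


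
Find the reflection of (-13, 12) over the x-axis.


Reflection across x-axis: (x, y) -> (x, -y)
(-13, 12) -> (-13, -12)

(-13, -12)


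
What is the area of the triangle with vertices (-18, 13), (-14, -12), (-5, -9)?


Area = |x1(y2-y3) + x2(y3-y1) + x3(y1-y2)| / 2
= |-18*(-12--9) + -14*(-9-13) + -5*(13--12)| / 2
= 118.5

118.5


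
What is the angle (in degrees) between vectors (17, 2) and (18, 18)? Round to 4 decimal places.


dot = 17*18 + 2*18 = 342
|u| = 17.1172, |v| = 25.4558
cos(angle) = 0.7849
angle = 38.2902 degrees

38.2902 degrees


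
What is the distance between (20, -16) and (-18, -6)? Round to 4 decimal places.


d = sqrt((-18-20)^2 + (-6--16)^2) = 39.2938

39.2938


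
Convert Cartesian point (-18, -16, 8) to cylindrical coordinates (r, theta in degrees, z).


r = sqrt((-18)^2 + (-16)^2) = 24.0832
theta = atan2(-16, -18) = 221.6335 deg
z = 8

r = 24.0832, theta = 221.6335 deg, z = 8


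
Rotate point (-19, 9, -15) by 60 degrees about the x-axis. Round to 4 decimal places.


x' = -19
y' = 9*cos(60) - -15*sin(60) = 17.4904
z' = 9*sin(60) + -15*cos(60) = 0.2942

(-19, 17.4904, 0.2942)


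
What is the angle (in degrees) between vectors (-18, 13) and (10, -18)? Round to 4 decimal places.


dot = -18*10 + 13*-18 = -414
|u| = 22.2036, |v| = 20.5913
cos(angle) = -0.9055
angle = 154.8923 degrees

154.8923 degrees


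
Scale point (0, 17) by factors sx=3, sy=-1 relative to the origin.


Scaling: (x*sx, y*sy) = (0*3, 17*-1) = (0, -17)

(0, -17)


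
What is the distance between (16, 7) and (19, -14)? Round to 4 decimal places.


d = sqrt((19-16)^2 + (-14-7)^2) = 21.2132

21.2132


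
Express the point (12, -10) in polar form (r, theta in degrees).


r = sqrt(12^2 + (-10)^2) = 15.6205
theta = atan2(-10, 12) = 320.1944 degrees

r = 15.6205, theta = 320.1944 degrees


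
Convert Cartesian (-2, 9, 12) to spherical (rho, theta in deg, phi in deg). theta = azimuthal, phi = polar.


rho = sqrt((-2)^2 + 9^2 + 12^2) = 15.1327
theta = atan2(9, -2) = 102.5288 deg
phi = acos(12/15.1327) = 37.5349 deg

rho = 15.1327, theta = 102.5288 deg, phi = 37.5349 deg


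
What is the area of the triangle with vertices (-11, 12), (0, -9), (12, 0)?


Area = |x1(y2-y3) + x2(y3-y1) + x3(y1-y2)| / 2
= |-11*(-9-0) + 0*(0-12) + 12*(12--9)| / 2
= 175.5

175.5


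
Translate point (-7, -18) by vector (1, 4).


Translation: (x+dx, y+dy) = (-7+1, -18+4) = (-6, -14)

(-6, -14)


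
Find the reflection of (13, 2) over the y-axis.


Reflection across y-axis: (x, y) -> (-x, y)
(13, 2) -> (-13, 2)

(-13, 2)


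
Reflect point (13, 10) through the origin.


Reflection through origin: (x, y) -> (-x, -y)
(13, 10) -> (-13, -10)

(-13, -10)


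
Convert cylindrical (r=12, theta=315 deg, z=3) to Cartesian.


x = 12 * cos(315) = 8.4853
y = 12 * sin(315) = -8.4853
z = 3

(8.4853, -8.4853, 3)


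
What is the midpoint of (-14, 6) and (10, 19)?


Midpoint = ((-14+10)/2, (6+19)/2) = (-2, 12.5)

(-2, 12.5)


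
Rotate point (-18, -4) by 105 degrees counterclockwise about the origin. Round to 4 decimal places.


x' = -18*cos(105) - -4*sin(105) = 8.5224
y' = -18*sin(105) + -4*cos(105) = -16.3514

(8.5224, -16.3514)


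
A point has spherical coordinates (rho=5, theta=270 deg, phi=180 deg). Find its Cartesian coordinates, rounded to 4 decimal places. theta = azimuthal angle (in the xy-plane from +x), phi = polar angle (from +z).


x = 5 * sin(180) * cos(270) = 0
y = 5 * sin(180) * sin(270) = 0
z = 5 * cos(180) = -5

(0, 0, -5)


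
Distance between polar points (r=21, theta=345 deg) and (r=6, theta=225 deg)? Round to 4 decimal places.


d = sqrt(r1^2 + r2^2 - 2*r1*r2*cos(t2-t1))
d = sqrt(21^2 + 6^2 - 2*21*6*cos(225-345)) = 24.5561

24.5561


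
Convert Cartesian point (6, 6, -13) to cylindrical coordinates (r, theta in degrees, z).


r = sqrt(6^2 + 6^2) = 8.4853
theta = atan2(6, 6) = 45 deg
z = -13

r = 8.4853, theta = 45 deg, z = -13


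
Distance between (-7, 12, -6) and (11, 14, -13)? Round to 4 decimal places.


d = sqrt((11--7)^2 + (14-12)^2 + (-13--6)^2) = 19.4165

19.4165


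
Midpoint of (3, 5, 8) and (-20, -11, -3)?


Midpoint = ((3+-20)/2, (5+-11)/2, (8+-3)/2) = (-8.5, -3, 2.5)

(-8.5, -3, 2.5)


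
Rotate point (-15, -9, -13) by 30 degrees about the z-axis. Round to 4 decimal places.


x' = -15*cos(30) - -9*sin(30) = -8.4904
y' = -15*sin(30) + -9*cos(30) = -15.2942
z' = -13

(-8.4904, -15.2942, -13)


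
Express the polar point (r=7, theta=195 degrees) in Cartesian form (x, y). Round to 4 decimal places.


x = 7 * cos(195) = -6.7615
y = 7 * sin(195) = -1.8117

(-6.7615, -1.8117)


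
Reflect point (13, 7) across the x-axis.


Reflection across x-axis: (x, y) -> (x, -y)
(13, 7) -> (13, -7)

(13, -7)


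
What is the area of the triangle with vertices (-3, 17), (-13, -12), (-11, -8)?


Area = |x1(y2-y3) + x2(y3-y1) + x3(y1-y2)| / 2
= |-3*(-12--8) + -13*(-8-17) + -11*(17--12)| / 2
= 9

9


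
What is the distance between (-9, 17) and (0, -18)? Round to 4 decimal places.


d = sqrt((0--9)^2 + (-18-17)^2) = 36.1386

36.1386


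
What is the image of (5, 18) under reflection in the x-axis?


Reflection across x-axis: (x, y) -> (x, -y)
(5, 18) -> (5, -18)

(5, -18)


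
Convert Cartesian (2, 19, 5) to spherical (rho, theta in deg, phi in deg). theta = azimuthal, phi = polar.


rho = sqrt(2^2 + 19^2 + 5^2) = 19.7484
theta = atan2(19, 2) = 83.991 deg
phi = acos(5/19.7484) = 75.3339 deg

rho = 19.7484, theta = 83.991 deg, phi = 75.3339 deg


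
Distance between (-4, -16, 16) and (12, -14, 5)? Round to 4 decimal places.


d = sqrt((12--4)^2 + (-14--16)^2 + (5-16)^2) = 19.5192

19.5192


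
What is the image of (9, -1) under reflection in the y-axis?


Reflection across y-axis: (x, y) -> (-x, y)
(9, -1) -> (-9, -1)

(-9, -1)


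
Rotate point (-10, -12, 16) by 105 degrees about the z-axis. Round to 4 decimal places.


x' = -10*cos(105) - -12*sin(105) = 14.1793
y' = -10*sin(105) + -12*cos(105) = -6.5534
z' = 16

(14.1793, -6.5534, 16)


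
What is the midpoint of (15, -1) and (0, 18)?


Midpoint = ((15+0)/2, (-1+18)/2) = (7.5, 8.5)

(7.5, 8.5)


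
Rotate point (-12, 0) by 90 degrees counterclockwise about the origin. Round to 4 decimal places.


x' = -12*cos(90) - 0*sin(90) = 0
y' = -12*sin(90) + 0*cos(90) = -12

(0, -12)


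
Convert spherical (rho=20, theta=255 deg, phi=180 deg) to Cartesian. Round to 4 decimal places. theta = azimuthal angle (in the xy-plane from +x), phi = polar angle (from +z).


x = 20 * sin(180) * cos(255) = 0
y = 20 * sin(180) * sin(255) = 0
z = 20 * cos(180) = -20

(0, 0, -20)


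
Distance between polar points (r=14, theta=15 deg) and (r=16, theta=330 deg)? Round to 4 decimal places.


d = sqrt(r1^2 + r2^2 - 2*r1*r2*cos(t2-t1))
d = sqrt(14^2 + 16^2 - 2*14*16*cos(330-15)) = 11.6282

11.6282


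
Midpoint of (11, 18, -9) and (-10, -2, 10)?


Midpoint = ((11+-10)/2, (18+-2)/2, (-9+10)/2) = (0.5, 8, 0.5)

(0.5, 8, 0.5)


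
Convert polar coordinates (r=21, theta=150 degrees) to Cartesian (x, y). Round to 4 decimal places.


x = 21 * cos(150) = -18.1865
y = 21 * sin(150) = 10.5

(-18.1865, 10.5)


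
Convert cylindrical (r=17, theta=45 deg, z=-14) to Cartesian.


x = 17 * cos(45) = 12.0208
y = 17 * sin(45) = 12.0208
z = -14

(12.0208, 12.0208, -14)


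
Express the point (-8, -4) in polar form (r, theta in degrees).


r = sqrt((-8)^2 + (-4)^2) = 8.9443
theta = atan2(-4, -8) = 206.5651 degrees

r = 8.9443, theta = 206.5651 degrees


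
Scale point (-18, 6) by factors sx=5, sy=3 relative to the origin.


Scaling: (x*sx, y*sy) = (-18*5, 6*3) = (-90, 18)

(-90, 18)


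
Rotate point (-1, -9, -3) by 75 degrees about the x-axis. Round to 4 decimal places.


x' = -1
y' = -9*cos(75) - -3*sin(75) = 0.5684
z' = -9*sin(75) + -3*cos(75) = -9.4698

(-1, 0.5684, -9.4698)


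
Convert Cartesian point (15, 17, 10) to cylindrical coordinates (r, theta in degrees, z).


r = sqrt(15^2 + 17^2) = 22.6716
theta = atan2(17, 15) = 48.5763 deg
z = 10

r = 22.6716, theta = 48.5763 deg, z = 10


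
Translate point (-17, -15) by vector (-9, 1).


Translation: (x+dx, y+dy) = (-17+-9, -15+1) = (-26, -14)

(-26, -14)


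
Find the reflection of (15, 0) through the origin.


Reflection through origin: (x, y) -> (-x, -y)
(15, 0) -> (-15, 0)

(-15, 0)


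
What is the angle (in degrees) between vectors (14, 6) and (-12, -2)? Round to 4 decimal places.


dot = 14*-12 + 6*-2 = -180
|u| = 15.2315, |v| = 12.1655
cos(angle) = -0.9714
angle = 166.2637 degrees

166.2637 degrees


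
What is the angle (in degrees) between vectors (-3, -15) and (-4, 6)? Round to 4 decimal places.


dot = -3*-4 + -15*6 = -78
|u| = 15.2971, |v| = 7.2111
cos(angle) = -0.7071
angle = 135 degrees

135 degrees


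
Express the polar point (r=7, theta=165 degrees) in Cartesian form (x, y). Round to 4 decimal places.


x = 7 * cos(165) = -6.7615
y = 7 * sin(165) = 1.8117

(-6.7615, 1.8117)


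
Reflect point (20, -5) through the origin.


Reflection through origin: (x, y) -> (-x, -y)
(20, -5) -> (-20, 5)

(-20, 5)


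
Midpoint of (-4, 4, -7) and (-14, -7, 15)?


Midpoint = ((-4+-14)/2, (4+-7)/2, (-7+15)/2) = (-9, -1.5, 4)

(-9, -1.5, 4)


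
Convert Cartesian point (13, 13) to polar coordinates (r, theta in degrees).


r = sqrt(13^2 + 13^2) = 18.3848
theta = atan2(13, 13) = 45 degrees

r = 18.3848, theta = 45 degrees


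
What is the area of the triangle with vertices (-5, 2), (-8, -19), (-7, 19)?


Area = |x1(y2-y3) + x2(y3-y1) + x3(y1-y2)| / 2
= |-5*(-19-19) + -8*(19-2) + -7*(2--19)| / 2
= 46.5

46.5


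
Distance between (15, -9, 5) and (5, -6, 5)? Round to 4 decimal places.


d = sqrt((5-15)^2 + (-6--9)^2 + (5-5)^2) = 10.4403

10.4403


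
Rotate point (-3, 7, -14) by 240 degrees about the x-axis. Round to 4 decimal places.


x' = -3
y' = 7*cos(240) - -14*sin(240) = -15.6244
z' = 7*sin(240) + -14*cos(240) = 0.9378

(-3, -15.6244, 0.9378)


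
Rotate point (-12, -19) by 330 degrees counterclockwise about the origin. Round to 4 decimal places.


x' = -12*cos(330) - -19*sin(330) = -19.8923
y' = -12*sin(330) + -19*cos(330) = -10.4545

(-19.8923, -10.4545)


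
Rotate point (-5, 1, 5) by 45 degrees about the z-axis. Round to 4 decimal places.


x' = -5*cos(45) - 1*sin(45) = -4.2426
y' = -5*sin(45) + 1*cos(45) = -2.8284
z' = 5

(-4.2426, -2.8284, 5)


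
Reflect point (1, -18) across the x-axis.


Reflection across x-axis: (x, y) -> (x, -y)
(1, -18) -> (1, 18)

(1, 18)


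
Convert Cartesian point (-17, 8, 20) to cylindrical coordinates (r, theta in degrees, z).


r = sqrt((-17)^2 + 8^2) = 18.7883
theta = atan2(8, -17) = 154.7989 deg
z = 20

r = 18.7883, theta = 154.7989 deg, z = 20


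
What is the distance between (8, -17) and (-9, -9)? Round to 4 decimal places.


d = sqrt((-9-8)^2 + (-9--17)^2) = 18.7883

18.7883


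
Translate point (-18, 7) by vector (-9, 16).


Translation: (x+dx, y+dy) = (-18+-9, 7+16) = (-27, 23)

(-27, 23)


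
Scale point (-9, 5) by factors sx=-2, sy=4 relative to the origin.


Scaling: (x*sx, y*sy) = (-9*-2, 5*4) = (18, 20)

(18, 20)


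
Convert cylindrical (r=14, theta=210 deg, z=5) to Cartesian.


x = 14 * cos(210) = -12.1244
y = 14 * sin(210) = -7
z = 5

(-12.1244, -7, 5)


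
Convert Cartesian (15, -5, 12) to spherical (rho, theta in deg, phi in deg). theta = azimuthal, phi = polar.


rho = sqrt(15^2 + (-5)^2 + 12^2) = 19.8494
theta = atan2(-5, 15) = 341.5651 deg
phi = acos(12/19.8494) = 52.8034 deg

rho = 19.8494, theta = 341.5651 deg, phi = 52.8034 deg


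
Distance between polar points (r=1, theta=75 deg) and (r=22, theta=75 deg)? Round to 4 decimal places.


d = sqrt(r1^2 + r2^2 - 2*r1*r2*cos(t2-t1))
d = sqrt(1^2 + 22^2 - 2*1*22*cos(75-75)) = 21

21


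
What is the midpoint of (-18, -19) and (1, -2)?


Midpoint = ((-18+1)/2, (-19+-2)/2) = (-8.5, -10.5)

(-8.5, -10.5)


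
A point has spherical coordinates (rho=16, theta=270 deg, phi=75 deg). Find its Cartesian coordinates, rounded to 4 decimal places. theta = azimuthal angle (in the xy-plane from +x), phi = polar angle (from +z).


x = 16 * sin(75) * cos(270) = 0
y = 16 * sin(75) * sin(270) = -15.4548
z = 16 * cos(75) = 4.1411

(0, -15.4548, 4.1411)


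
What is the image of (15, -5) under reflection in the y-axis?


Reflection across y-axis: (x, y) -> (-x, y)
(15, -5) -> (-15, -5)

(-15, -5)


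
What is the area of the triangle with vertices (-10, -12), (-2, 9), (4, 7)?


Area = |x1(y2-y3) + x2(y3-y1) + x3(y1-y2)| / 2
= |-10*(9-7) + -2*(7--12) + 4*(-12-9)| / 2
= 71

71


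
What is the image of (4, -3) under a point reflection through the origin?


Reflection through origin: (x, y) -> (-x, -y)
(4, -3) -> (-4, 3)

(-4, 3)


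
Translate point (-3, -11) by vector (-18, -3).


Translation: (x+dx, y+dy) = (-3+-18, -11+-3) = (-21, -14)

(-21, -14)


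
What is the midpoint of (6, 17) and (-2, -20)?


Midpoint = ((6+-2)/2, (17+-20)/2) = (2, -1.5)

(2, -1.5)


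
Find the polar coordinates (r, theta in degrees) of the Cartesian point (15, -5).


r = sqrt(15^2 + (-5)^2) = 15.8114
theta = atan2(-5, 15) = 341.5651 degrees

r = 15.8114, theta = 341.5651 degrees


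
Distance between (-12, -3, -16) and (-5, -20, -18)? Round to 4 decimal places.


d = sqrt((-5--12)^2 + (-20--3)^2 + (-18--16)^2) = 18.4932

18.4932


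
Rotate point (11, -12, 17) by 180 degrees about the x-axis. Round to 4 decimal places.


x' = 11
y' = -12*cos(180) - 17*sin(180) = 12
z' = -12*sin(180) + 17*cos(180) = -17

(11, 12, -17)


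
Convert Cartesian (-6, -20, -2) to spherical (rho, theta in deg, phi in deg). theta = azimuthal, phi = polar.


rho = sqrt((-6)^2 + (-20)^2 + (-2)^2) = 20.9762
theta = atan2(-20, -6) = 253.3008 deg
phi = acos(-2/20.9762) = 95.4712 deg

rho = 20.9762, theta = 253.3008 deg, phi = 95.4712 deg


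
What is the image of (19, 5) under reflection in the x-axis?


Reflection across x-axis: (x, y) -> (x, -y)
(19, 5) -> (19, -5)

(19, -5)


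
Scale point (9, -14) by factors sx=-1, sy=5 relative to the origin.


Scaling: (x*sx, y*sy) = (9*-1, -14*5) = (-9, -70)

(-9, -70)


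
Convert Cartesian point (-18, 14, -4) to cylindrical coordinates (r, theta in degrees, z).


r = sqrt((-18)^2 + 14^2) = 22.8035
theta = atan2(14, -18) = 142.125 deg
z = -4

r = 22.8035, theta = 142.125 deg, z = -4


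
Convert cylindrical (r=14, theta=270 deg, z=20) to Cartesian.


x = 14 * cos(270) = 0
y = 14 * sin(270) = -14
z = 20

(0, -14, 20)


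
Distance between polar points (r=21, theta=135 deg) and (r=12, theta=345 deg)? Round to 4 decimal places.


d = sqrt(r1^2 + r2^2 - 2*r1*r2*cos(t2-t1))
d = sqrt(21^2 + 12^2 - 2*21*12*cos(345-135)) = 31.9606

31.9606


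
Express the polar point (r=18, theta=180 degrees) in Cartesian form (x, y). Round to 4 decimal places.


x = 18 * cos(180) = -18
y = 18 * sin(180) = 0

(-18, 0)


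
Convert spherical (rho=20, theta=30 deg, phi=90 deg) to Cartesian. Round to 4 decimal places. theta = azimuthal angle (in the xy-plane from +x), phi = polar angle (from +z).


x = 20 * sin(90) * cos(30) = 17.3205
y = 20 * sin(90) * sin(30) = 10
z = 20 * cos(90) = 0

(17.3205, 10, 0)


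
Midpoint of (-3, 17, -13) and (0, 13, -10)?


Midpoint = ((-3+0)/2, (17+13)/2, (-13+-10)/2) = (-1.5, 15, -11.5)

(-1.5, 15, -11.5)


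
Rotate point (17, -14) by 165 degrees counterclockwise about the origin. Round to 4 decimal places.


x' = 17*cos(165) - -14*sin(165) = -12.7973
y' = 17*sin(165) + -14*cos(165) = 17.9229

(-12.7973, 17.9229)


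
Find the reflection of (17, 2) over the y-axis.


Reflection across y-axis: (x, y) -> (-x, y)
(17, 2) -> (-17, 2)

(-17, 2)


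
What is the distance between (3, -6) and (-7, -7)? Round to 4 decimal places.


d = sqrt((-7-3)^2 + (-7--6)^2) = 10.0499

10.0499


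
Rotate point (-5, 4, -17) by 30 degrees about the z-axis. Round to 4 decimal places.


x' = -5*cos(30) - 4*sin(30) = -6.3301
y' = -5*sin(30) + 4*cos(30) = 0.9641
z' = -17

(-6.3301, 0.9641, -17)


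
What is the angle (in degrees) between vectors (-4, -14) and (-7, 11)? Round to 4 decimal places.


dot = -4*-7 + -14*11 = -126
|u| = 14.5602, |v| = 13.0384
cos(angle) = -0.6637
angle = 131.5834 degrees

131.5834 degrees


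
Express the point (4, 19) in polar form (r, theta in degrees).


r = sqrt(4^2 + 19^2) = 19.4165
theta = atan2(19, 4) = 78.1113 degrees

r = 19.4165, theta = 78.1113 degrees


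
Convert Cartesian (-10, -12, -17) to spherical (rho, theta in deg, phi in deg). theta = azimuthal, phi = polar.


rho = sqrt((-10)^2 + (-12)^2 + (-17)^2) = 23.0868
theta = atan2(-12, -10) = 230.1944 deg
phi = acos(-17/23.0868) = 137.4216 deg

rho = 23.0868, theta = 230.1944 deg, phi = 137.4216 deg


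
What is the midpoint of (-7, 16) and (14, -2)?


Midpoint = ((-7+14)/2, (16+-2)/2) = (3.5, 7)

(3.5, 7)


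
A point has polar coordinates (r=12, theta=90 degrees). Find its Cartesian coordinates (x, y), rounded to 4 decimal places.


x = 12 * cos(90) = 0
y = 12 * sin(90) = 12

(0, 12)


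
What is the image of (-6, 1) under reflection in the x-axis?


Reflection across x-axis: (x, y) -> (x, -y)
(-6, 1) -> (-6, -1)

(-6, -1)


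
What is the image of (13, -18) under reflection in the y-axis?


Reflection across y-axis: (x, y) -> (-x, y)
(13, -18) -> (-13, -18)

(-13, -18)


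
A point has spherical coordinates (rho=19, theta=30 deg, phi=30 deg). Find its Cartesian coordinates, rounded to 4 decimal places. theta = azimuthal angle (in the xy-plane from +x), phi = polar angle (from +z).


x = 19 * sin(30) * cos(30) = 8.2272
y = 19 * sin(30) * sin(30) = 4.75
z = 19 * cos(30) = 16.4545

(8.2272, 4.75, 16.4545)


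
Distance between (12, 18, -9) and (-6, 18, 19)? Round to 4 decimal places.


d = sqrt((-6-12)^2 + (18-18)^2 + (19--9)^2) = 33.2866

33.2866


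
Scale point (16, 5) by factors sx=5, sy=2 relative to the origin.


Scaling: (x*sx, y*sy) = (16*5, 5*2) = (80, 10)

(80, 10)


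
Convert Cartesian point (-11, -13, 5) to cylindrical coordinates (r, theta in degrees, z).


r = sqrt((-11)^2 + (-13)^2) = 17.0294
theta = atan2(-13, -11) = 229.7636 deg
z = 5

r = 17.0294, theta = 229.7636 deg, z = 5


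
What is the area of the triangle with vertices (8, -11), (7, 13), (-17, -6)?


Area = |x1(y2-y3) + x2(y3-y1) + x3(y1-y2)| / 2
= |8*(13--6) + 7*(-6--11) + -17*(-11-13)| / 2
= 297.5

297.5


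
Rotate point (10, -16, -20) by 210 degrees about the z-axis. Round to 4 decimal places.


x' = 10*cos(210) - -16*sin(210) = -16.6603
y' = 10*sin(210) + -16*cos(210) = 8.8564
z' = -20

(-16.6603, 8.8564, -20)


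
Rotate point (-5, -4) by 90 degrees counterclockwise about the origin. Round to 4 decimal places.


x' = -5*cos(90) - -4*sin(90) = 4
y' = -5*sin(90) + -4*cos(90) = -5

(4, -5)


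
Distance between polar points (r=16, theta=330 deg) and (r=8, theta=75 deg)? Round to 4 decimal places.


d = sqrt(r1^2 + r2^2 - 2*r1*r2*cos(t2-t1))
d = sqrt(16^2 + 8^2 - 2*16*8*cos(75-330)) = 19.6534

19.6534


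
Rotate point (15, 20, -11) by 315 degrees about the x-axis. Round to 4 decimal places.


x' = 15
y' = 20*cos(315) - -11*sin(315) = 6.364
z' = 20*sin(315) + -11*cos(315) = -21.9203

(15, 6.364, -21.9203)


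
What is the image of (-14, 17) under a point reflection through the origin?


Reflection through origin: (x, y) -> (-x, -y)
(-14, 17) -> (14, -17)

(14, -17)


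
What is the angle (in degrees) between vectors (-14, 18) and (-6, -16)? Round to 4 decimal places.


dot = -14*-6 + 18*-16 = -204
|u| = 22.8035, |v| = 17.088
cos(angle) = -0.5235
angle = 121.569 degrees

121.569 degrees


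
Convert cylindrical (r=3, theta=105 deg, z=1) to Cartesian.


x = 3 * cos(105) = -0.7765
y = 3 * sin(105) = 2.8978
z = 1

(-0.7765, 2.8978, 1)


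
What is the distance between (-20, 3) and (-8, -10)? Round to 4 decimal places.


d = sqrt((-8--20)^2 + (-10-3)^2) = 17.6918

17.6918


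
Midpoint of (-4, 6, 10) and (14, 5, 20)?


Midpoint = ((-4+14)/2, (6+5)/2, (10+20)/2) = (5, 5.5, 15)

(5, 5.5, 15)


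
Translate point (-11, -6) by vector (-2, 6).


Translation: (x+dx, y+dy) = (-11+-2, -6+6) = (-13, 0)

(-13, 0)


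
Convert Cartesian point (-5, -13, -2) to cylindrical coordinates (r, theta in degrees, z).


r = sqrt((-5)^2 + (-13)^2) = 13.9284
theta = atan2(-13, -5) = 248.9625 deg
z = -2

r = 13.9284, theta = 248.9625 deg, z = -2


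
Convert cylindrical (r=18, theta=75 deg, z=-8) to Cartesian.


x = 18 * cos(75) = 4.6587
y = 18 * sin(75) = 17.3867
z = -8

(4.6587, 17.3867, -8)


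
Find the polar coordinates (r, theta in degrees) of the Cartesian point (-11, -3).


r = sqrt((-11)^2 + (-3)^2) = 11.4018
theta = atan2(-3, -11) = 195.2551 degrees

r = 11.4018, theta = 195.2551 degrees


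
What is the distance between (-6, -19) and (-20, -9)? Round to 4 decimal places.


d = sqrt((-20--6)^2 + (-9--19)^2) = 17.2047

17.2047


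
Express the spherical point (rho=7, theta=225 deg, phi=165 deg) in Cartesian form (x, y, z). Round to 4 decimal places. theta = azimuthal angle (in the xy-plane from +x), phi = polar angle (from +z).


x = 7 * sin(165) * cos(225) = -1.2811
y = 7 * sin(165) * sin(225) = -1.2811
z = 7 * cos(165) = -6.7615

(-1.2811, -1.2811, -6.7615)


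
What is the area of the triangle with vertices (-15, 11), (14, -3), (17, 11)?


Area = |x1(y2-y3) + x2(y3-y1) + x3(y1-y2)| / 2
= |-15*(-3-11) + 14*(11-11) + 17*(11--3)| / 2
= 224

224


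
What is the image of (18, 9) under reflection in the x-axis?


Reflection across x-axis: (x, y) -> (x, -y)
(18, 9) -> (18, -9)

(18, -9)


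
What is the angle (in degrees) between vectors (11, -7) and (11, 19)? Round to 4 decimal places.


dot = 11*11 + -7*19 = -12
|u| = 13.0384, |v| = 21.9545
cos(angle) = -0.0419
angle = 92.4026 degrees

92.4026 degrees


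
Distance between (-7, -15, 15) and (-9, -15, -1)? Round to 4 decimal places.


d = sqrt((-9--7)^2 + (-15--15)^2 + (-1-15)^2) = 16.1245

16.1245


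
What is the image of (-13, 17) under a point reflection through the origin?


Reflection through origin: (x, y) -> (-x, -y)
(-13, 17) -> (13, -17)

(13, -17)


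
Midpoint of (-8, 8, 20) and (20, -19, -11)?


Midpoint = ((-8+20)/2, (8+-19)/2, (20+-11)/2) = (6, -5.5, 4.5)

(6, -5.5, 4.5)


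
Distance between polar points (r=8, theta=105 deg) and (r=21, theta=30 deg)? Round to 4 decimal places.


d = sqrt(r1^2 + r2^2 - 2*r1*r2*cos(t2-t1))
d = sqrt(8^2 + 21^2 - 2*8*21*cos(30-105)) = 20.4459

20.4459


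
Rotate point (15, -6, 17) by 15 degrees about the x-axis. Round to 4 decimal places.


x' = 15
y' = -6*cos(15) - 17*sin(15) = -10.1955
z' = -6*sin(15) + 17*cos(15) = 14.8678

(15, -10.1955, 14.8678)


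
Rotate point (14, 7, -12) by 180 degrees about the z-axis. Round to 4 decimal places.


x' = 14*cos(180) - 7*sin(180) = -14
y' = 14*sin(180) + 7*cos(180) = -7
z' = -12

(-14, -7, -12)


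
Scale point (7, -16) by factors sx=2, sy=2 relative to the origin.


Scaling: (x*sx, y*sy) = (7*2, -16*2) = (14, -32)

(14, -32)


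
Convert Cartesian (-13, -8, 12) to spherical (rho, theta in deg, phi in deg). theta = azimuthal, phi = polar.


rho = sqrt((-13)^2 + (-8)^2 + 12^2) = 19.4165
theta = atan2(-8, -13) = 211.6075 deg
phi = acos(12/19.4165) = 51.8275 deg

rho = 19.4165, theta = 211.6075 deg, phi = 51.8275 deg


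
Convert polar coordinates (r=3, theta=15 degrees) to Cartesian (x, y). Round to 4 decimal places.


x = 3 * cos(15) = 2.8978
y = 3 * sin(15) = 0.7765

(2.8978, 0.7765)


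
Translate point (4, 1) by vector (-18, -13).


Translation: (x+dx, y+dy) = (4+-18, 1+-13) = (-14, -12)

(-14, -12)


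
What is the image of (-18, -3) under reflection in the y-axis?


Reflection across y-axis: (x, y) -> (-x, y)
(-18, -3) -> (18, -3)

(18, -3)


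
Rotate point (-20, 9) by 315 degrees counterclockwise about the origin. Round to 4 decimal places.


x' = -20*cos(315) - 9*sin(315) = -7.7782
y' = -20*sin(315) + 9*cos(315) = 20.5061

(-7.7782, 20.5061)


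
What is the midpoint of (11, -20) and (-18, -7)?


Midpoint = ((11+-18)/2, (-20+-7)/2) = (-3.5, -13.5)

(-3.5, -13.5)


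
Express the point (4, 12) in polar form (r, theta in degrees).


r = sqrt(4^2 + 12^2) = 12.6491
theta = atan2(12, 4) = 71.5651 degrees

r = 12.6491, theta = 71.5651 degrees


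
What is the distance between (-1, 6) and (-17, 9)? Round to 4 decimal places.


d = sqrt((-17--1)^2 + (9-6)^2) = 16.2788

16.2788


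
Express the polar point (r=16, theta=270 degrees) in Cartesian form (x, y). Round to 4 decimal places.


x = 16 * cos(270) = 0
y = 16 * sin(270) = -16

(0, -16)


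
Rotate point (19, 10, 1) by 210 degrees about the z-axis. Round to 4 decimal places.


x' = 19*cos(210) - 10*sin(210) = -11.4545
y' = 19*sin(210) + 10*cos(210) = -18.1603
z' = 1

(-11.4545, -18.1603, 1)


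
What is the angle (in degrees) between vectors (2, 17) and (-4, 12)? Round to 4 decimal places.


dot = 2*-4 + 17*12 = 196
|u| = 17.1172, |v| = 12.6491
cos(angle) = 0.9052
angle = 25.1448 degrees

25.1448 degrees


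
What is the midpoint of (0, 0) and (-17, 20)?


Midpoint = ((0+-17)/2, (0+20)/2) = (-8.5, 10)

(-8.5, 10)


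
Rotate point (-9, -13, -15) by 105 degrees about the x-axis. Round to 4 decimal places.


x' = -9
y' = -13*cos(105) - -15*sin(105) = 17.8535
z' = -13*sin(105) + -15*cos(105) = -8.6748

(-9, 17.8535, -8.6748)


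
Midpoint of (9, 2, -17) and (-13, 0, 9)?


Midpoint = ((9+-13)/2, (2+0)/2, (-17+9)/2) = (-2, 1, -4)

(-2, 1, -4)


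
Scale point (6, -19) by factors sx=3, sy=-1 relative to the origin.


Scaling: (x*sx, y*sy) = (6*3, -19*-1) = (18, 19)

(18, 19)


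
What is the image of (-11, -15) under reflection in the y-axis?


Reflection across y-axis: (x, y) -> (-x, y)
(-11, -15) -> (11, -15)

(11, -15)


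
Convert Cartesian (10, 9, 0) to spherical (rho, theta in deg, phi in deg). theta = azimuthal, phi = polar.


rho = sqrt(10^2 + 9^2 + 0^2) = 13.4536
theta = atan2(9, 10) = 41.9872 deg
phi = acos(0/13.4536) = 90 deg

rho = 13.4536, theta = 41.9872 deg, phi = 90 deg


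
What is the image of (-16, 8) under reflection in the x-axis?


Reflection across x-axis: (x, y) -> (x, -y)
(-16, 8) -> (-16, -8)

(-16, -8)


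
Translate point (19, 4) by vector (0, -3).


Translation: (x+dx, y+dy) = (19+0, 4+-3) = (19, 1)

(19, 1)


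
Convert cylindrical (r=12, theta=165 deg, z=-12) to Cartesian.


x = 12 * cos(165) = -11.5911
y = 12 * sin(165) = 3.1058
z = -12

(-11.5911, 3.1058, -12)


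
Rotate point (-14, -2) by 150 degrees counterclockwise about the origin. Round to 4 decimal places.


x' = -14*cos(150) - -2*sin(150) = 13.1244
y' = -14*sin(150) + -2*cos(150) = -5.2679

(13.1244, -5.2679)


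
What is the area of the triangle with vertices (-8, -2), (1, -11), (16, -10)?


Area = |x1(y2-y3) + x2(y3-y1) + x3(y1-y2)| / 2
= |-8*(-11--10) + 1*(-10--2) + 16*(-2--11)| / 2
= 72

72


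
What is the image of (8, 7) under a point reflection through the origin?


Reflection through origin: (x, y) -> (-x, -y)
(8, 7) -> (-8, -7)

(-8, -7)


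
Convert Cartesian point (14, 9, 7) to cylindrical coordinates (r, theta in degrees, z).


r = sqrt(14^2 + 9^2) = 16.6433
theta = atan2(9, 14) = 32.7352 deg
z = 7

r = 16.6433, theta = 32.7352 deg, z = 7


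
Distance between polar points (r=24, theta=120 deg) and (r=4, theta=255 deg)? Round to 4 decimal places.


d = sqrt(r1^2 + r2^2 - 2*r1*r2*cos(t2-t1))
d = sqrt(24^2 + 4^2 - 2*24*4*cos(255-120)) = 26.9771

26.9771


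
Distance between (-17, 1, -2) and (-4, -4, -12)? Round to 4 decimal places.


d = sqrt((-4--17)^2 + (-4-1)^2 + (-12--2)^2) = 17.1464

17.1464


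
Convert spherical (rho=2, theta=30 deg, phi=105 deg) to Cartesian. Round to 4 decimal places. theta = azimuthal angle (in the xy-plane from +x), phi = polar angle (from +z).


x = 2 * sin(105) * cos(30) = 1.673
y = 2 * sin(105) * sin(30) = 0.9659
z = 2 * cos(105) = -0.5176

(1.673, 0.9659, -0.5176)


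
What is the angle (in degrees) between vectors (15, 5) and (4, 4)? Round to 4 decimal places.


dot = 15*4 + 5*4 = 80
|u| = 15.8114, |v| = 5.6569
cos(angle) = 0.8944
angle = 26.5651 degrees

26.5651 degrees


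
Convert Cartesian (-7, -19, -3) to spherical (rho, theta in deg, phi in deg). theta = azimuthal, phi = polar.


rho = sqrt((-7)^2 + (-19)^2 + (-3)^2) = 20.4695
theta = atan2(-19, -7) = 249.7751 deg
phi = acos(-3/20.4695) = 98.4276 deg

rho = 20.4695, theta = 249.7751 deg, phi = 98.4276 deg


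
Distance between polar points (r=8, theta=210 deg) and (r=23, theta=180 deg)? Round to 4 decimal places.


d = sqrt(r1^2 + r2^2 - 2*r1*r2*cos(t2-t1))
d = sqrt(8^2 + 23^2 - 2*8*23*cos(180-210)) = 16.5621

16.5621


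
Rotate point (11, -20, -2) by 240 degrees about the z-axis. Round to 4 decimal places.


x' = 11*cos(240) - -20*sin(240) = -22.8205
y' = 11*sin(240) + -20*cos(240) = 0.4737
z' = -2

(-22.8205, 0.4737, -2)


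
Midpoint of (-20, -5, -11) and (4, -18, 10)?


Midpoint = ((-20+4)/2, (-5+-18)/2, (-11+10)/2) = (-8, -11.5, -0.5)

(-8, -11.5, -0.5)


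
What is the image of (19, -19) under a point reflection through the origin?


Reflection through origin: (x, y) -> (-x, -y)
(19, -19) -> (-19, 19)

(-19, 19)


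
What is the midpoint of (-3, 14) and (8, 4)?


Midpoint = ((-3+8)/2, (14+4)/2) = (2.5, 9)

(2.5, 9)


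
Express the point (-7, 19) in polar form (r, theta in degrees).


r = sqrt((-7)^2 + 19^2) = 20.2485
theta = atan2(19, -7) = 110.2249 degrees

r = 20.2485, theta = 110.2249 degrees


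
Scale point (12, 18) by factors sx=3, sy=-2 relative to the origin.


Scaling: (x*sx, y*sy) = (12*3, 18*-2) = (36, -36)

(36, -36)


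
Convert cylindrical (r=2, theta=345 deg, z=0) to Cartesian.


x = 2 * cos(345) = 1.9319
y = 2 * sin(345) = -0.5176
z = 0

(1.9319, -0.5176, 0)


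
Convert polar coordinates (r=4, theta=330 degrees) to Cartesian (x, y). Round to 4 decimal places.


x = 4 * cos(330) = 3.4641
y = 4 * sin(330) = -2

(3.4641, -2)


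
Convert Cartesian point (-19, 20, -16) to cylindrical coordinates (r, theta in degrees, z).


r = sqrt((-19)^2 + 20^2) = 27.5862
theta = atan2(20, -19) = 133.5312 deg
z = -16

r = 27.5862, theta = 133.5312 deg, z = -16


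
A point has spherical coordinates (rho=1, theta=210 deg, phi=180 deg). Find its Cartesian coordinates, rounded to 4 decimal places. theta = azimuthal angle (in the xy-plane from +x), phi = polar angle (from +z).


x = 1 * sin(180) * cos(210) = 0
y = 1 * sin(180) * sin(210) = 0
z = 1 * cos(180) = -1

(0, 0, -1)


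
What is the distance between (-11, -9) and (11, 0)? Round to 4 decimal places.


d = sqrt((11--11)^2 + (0--9)^2) = 23.7697

23.7697


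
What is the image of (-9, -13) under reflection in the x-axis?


Reflection across x-axis: (x, y) -> (x, -y)
(-9, -13) -> (-9, 13)

(-9, 13)


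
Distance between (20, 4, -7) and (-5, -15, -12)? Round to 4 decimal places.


d = sqrt((-5-20)^2 + (-15-4)^2 + (-12--7)^2) = 31.7962

31.7962


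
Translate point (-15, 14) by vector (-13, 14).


Translation: (x+dx, y+dy) = (-15+-13, 14+14) = (-28, 28)

(-28, 28)


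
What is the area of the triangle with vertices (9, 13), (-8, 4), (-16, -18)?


Area = |x1(y2-y3) + x2(y3-y1) + x3(y1-y2)| / 2
= |9*(4--18) + -8*(-18-13) + -16*(13-4)| / 2
= 151

151


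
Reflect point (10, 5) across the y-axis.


Reflection across y-axis: (x, y) -> (-x, y)
(10, 5) -> (-10, 5)

(-10, 5)


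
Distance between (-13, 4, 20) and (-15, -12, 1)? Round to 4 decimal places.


d = sqrt((-15--13)^2 + (-12-4)^2 + (1-20)^2) = 24.9199

24.9199


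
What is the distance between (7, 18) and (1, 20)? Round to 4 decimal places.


d = sqrt((1-7)^2 + (20-18)^2) = 6.3246

6.3246


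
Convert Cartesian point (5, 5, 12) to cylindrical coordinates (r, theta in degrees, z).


r = sqrt(5^2 + 5^2) = 7.0711
theta = atan2(5, 5) = 45 deg
z = 12

r = 7.0711, theta = 45 deg, z = 12


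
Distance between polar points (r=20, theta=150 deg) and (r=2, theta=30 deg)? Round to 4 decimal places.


d = sqrt(r1^2 + r2^2 - 2*r1*r2*cos(t2-t1))
d = sqrt(20^2 + 2^2 - 2*20*2*cos(30-150)) = 21.0713

21.0713


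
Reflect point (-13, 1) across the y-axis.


Reflection across y-axis: (x, y) -> (-x, y)
(-13, 1) -> (13, 1)

(13, 1)


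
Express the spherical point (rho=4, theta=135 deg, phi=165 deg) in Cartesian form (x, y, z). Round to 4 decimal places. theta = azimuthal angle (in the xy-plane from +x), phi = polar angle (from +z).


x = 4 * sin(165) * cos(135) = -0.7321
y = 4 * sin(165) * sin(135) = 0.7321
z = 4 * cos(165) = -3.8637

(-0.7321, 0.7321, -3.8637)


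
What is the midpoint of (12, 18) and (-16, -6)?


Midpoint = ((12+-16)/2, (18+-6)/2) = (-2, 6)

(-2, 6)


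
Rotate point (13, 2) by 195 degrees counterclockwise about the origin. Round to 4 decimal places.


x' = 13*cos(195) - 2*sin(195) = -12.0394
y' = 13*sin(195) + 2*cos(195) = -5.2965

(-12.0394, -5.2965)


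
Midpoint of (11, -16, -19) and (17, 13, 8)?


Midpoint = ((11+17)/2, (-16+13)/2, (-19+8)/2) = (14, -1.5, -5.5)

(14, -1.5, -5.5)


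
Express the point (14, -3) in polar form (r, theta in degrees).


r = sqrt(14^2 + (-3)^2) = 14.3178
theta = atan2(-3, 14) = 347.9052 degrees

r = 14.3178, theta = 347.9052 degrees


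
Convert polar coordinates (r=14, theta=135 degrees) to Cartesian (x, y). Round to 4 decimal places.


x = 14 * cos(135) = -9.8995
y = 14 * sin(135) = 9.8995

(-9.8995, 9.8995)


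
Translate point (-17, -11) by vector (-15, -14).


Translation: (x+dx, y+dy) = (-17+-15, -11+-14) = (-32, -25)

(-32, -25)


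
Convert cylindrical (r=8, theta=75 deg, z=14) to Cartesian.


x = 8 * cos(75) = 2.0706
y = 8 * sin(75) = 7.7274
z = 14

(2.0706, 7.7274, 14)


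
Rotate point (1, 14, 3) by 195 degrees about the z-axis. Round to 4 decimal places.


x' = 1*cos(195) - 14*sin(195) = 2.6575
y' = 1*sin(195) + 14*cos(195) = -13.7818
z' = 3

(2.6575, -13.7818, 3)


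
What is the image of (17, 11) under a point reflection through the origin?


Reflection through origin: (x, y) -> (-x, -y)
(17, 11) -> (-17, -11)

(-17, -11)


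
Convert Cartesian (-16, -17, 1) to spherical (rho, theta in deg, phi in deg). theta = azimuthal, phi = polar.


rho = sqrt((-16)^2 + (-17)^2 + 1^2) = 23.3666
theta = atan2(-17, -16) = 226.7357 deg
phi = acos(1/23.3666) = 87.5472 deg

rho = 23.3666, theta = 226.7357 deg, phi = 87.5472 deg


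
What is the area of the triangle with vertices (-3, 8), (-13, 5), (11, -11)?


Area = |x1(y2-y3) + x2(y3-y1) + x3(y1-y2)| / 2
= |-3*(5--11) + -13*(-11-8) + 11*(8-5)| / 2
= 116

116


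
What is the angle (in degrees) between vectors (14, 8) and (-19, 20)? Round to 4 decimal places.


dot = 14*-19 + 8*20 = -106
|u| = 16.1245, |v| = 27.5862
cos(angle) = -0.2383
angle = 103.7863 degrees

103.7863 degrees


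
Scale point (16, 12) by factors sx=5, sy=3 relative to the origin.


Scaling: (x*sx, y*sy) = (16*5, 12*3) = (80, 36)

(80, 36)


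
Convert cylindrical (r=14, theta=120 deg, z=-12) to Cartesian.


x = 14 * cos(120) = -7
y = 14 * sin(120) = 12.1244
z = -12

(-7, 12.1244, -12)


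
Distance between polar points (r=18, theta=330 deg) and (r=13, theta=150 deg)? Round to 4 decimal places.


d = sqrt(r1^2 + r2^2 - 2*r1*r2*cos(t2-t1))
d = sqrt(18^2 + 13^2 - 2*18*13*cos(150-330)) = 31

31


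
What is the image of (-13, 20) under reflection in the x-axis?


Reflection across x-axis: (x, y) -> (x, -y)
(-13, 20) -> (-13, -20)

(-13, -20)


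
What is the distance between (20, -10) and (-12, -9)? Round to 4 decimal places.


d = sqrt((-12-20)^2 + (-9--10)^2) = 32.0156

32.0156


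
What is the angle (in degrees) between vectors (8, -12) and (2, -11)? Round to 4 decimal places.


dot = 8*2 + -12*-11 = 148
|u| = 14.4222, |v| = 11.1803
cos(angle) = 0.9179
angle = 23.3852 degrees

23.3852 degrees


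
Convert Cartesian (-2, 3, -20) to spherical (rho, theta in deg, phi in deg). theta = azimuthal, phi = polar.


rho = sqrt((-2)^2 + 3^2 + (-20)^2) = 20.3224
theta = atan2(3, -2) = 123.6901 deg
phi = acos(-20/20.3224) = 169.7806 deg

rho = 20.3224, theta = 123.6901 deg, phi = 169.7806 deg


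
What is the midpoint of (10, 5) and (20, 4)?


Midpoint = ((10+20)/2, (5+4)/2) = (15, 4.5)

(15, 4.5)
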